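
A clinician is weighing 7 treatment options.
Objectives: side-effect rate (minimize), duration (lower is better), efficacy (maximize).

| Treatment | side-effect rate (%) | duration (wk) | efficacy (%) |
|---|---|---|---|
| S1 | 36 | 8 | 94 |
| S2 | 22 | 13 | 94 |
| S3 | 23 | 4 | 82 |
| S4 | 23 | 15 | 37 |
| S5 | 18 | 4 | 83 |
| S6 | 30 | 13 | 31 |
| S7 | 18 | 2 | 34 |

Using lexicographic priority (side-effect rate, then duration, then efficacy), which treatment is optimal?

S7

First minimize side-effect rate: best is 18, kept {S5, S7}.
Then minimize duration: best is 2, kept {S7}.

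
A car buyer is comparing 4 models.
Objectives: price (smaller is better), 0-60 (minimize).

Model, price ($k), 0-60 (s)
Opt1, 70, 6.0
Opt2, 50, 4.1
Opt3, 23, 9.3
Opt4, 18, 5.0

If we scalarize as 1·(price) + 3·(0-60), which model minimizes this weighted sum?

Opt4

Opt1: 1·70 + 3·6.0 = 88.0
Opt2: 1·50 + 3·4.1 = 62.3
Opt3: 1·23 + 3·9.3 = 50.9
Opt4: 1·18 + 3·5.0 = 33.0
Lowest: Opt4 at 33.0.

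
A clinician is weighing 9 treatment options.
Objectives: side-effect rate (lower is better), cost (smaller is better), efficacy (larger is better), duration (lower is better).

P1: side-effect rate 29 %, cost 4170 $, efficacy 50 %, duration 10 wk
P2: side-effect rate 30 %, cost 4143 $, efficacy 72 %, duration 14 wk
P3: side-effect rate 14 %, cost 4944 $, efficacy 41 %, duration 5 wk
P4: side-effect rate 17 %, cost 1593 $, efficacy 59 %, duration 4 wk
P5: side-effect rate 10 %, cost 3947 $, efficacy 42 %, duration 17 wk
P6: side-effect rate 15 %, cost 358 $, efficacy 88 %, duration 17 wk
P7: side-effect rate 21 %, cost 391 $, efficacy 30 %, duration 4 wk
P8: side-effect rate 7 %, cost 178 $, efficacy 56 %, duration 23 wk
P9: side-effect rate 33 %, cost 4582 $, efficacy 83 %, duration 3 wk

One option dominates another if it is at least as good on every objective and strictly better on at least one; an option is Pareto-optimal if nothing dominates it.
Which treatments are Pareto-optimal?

P2, P3, P4, P5, P6, P7, P8, P9

P1: dominated by P4 (side-effect rate 17≤29, cost 1593≤4170, efficacy 59≥50, duration 4≤10).
P2: not dominated.
P3: not dominated.
P4: not dominated.
P5: not dominated.
P6: not dominated (best efficacy).
P7: not dominated.
P8: not dominated (best side-effect rate).
P9: not dominated (best duration).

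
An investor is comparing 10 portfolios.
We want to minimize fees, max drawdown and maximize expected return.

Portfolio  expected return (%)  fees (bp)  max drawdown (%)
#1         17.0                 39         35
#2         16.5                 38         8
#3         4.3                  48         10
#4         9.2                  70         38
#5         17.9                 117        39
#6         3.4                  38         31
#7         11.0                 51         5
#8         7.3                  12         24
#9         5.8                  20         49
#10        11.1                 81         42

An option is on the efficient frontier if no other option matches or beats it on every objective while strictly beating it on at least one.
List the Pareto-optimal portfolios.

#1, #2, #5, #7, #8

#1: not dominated.
#2: not dominated.
#3: dominated by #2 (expected return 16.5≥4.3, fees 38≤48, max drawdown 8≤10).
#4: dominated by #1 (expected return 17.0≥9.2, fees 39≤70, max drawdown 35≤38).
#5: not dominated (best expected return).
#6: dominated by #2 (expected return 16.5≥3.4, fees 38≤38, max drawdown 8≤31).
#7: not dominated (best max drawdown).
#8: not dominated (best fees).
#9: dominated by #8 (expected return 7.3≥5.8, fees 12≤20, max drawdown 24≤49).
#10: dominated by #1 (expected return 17.0≥11.1, fees 39≤81, max drawdown 35≤42).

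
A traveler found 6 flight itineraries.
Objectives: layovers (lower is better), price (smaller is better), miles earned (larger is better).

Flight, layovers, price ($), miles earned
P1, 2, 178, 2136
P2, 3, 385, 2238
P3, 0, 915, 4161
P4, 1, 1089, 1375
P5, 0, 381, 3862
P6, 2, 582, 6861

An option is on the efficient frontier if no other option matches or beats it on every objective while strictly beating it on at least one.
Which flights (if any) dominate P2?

P5: layovers 0≤3, price 381≤385, miles earned 3862≥2238 — dominates P2.
Others (P1, P3, P4, P6) are each worse than P2 on at least one objective.

P5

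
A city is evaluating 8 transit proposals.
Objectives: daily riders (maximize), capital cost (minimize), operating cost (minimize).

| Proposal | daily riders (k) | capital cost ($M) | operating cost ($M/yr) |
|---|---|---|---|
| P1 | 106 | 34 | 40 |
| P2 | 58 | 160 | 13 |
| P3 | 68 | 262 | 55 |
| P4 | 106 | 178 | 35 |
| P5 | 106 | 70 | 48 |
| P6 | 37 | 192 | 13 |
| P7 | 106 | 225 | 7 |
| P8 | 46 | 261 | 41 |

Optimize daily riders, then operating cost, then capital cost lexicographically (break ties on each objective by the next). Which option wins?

P7

First maximize daily riders: best is 106, kept {P1, P4, P5, P7}.
Then minimize operating cost: best is 7, kept {P7}.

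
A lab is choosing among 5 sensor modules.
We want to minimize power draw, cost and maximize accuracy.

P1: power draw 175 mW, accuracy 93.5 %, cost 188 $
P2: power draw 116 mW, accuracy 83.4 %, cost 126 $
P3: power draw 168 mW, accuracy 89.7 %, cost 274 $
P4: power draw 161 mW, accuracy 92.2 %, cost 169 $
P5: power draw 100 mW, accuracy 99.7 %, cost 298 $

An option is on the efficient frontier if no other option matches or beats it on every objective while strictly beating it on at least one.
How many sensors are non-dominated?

P1: not dominated.
P2: not dominated (best cost).
P3: dominated by P4 (power draw 161≤168, accuracy 92.2≥89.7, cost 169≤274).
P4: not dominated.
P5: not dominated (best power draw).
Pareto-optimal: P1, P2, P4, P5 → 4.

4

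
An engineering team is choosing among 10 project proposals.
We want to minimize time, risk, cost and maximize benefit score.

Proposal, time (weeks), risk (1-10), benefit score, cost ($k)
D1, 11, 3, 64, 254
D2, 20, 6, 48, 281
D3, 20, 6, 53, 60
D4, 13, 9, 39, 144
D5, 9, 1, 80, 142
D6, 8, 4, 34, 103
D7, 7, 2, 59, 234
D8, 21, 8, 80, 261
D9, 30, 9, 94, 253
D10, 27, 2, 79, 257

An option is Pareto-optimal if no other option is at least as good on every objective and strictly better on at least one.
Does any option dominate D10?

D5 vs D10: time 9≤27, risk 1≤2, benefit score 80≥79, cost 142≤257 — D5 is at least as good on every objective and strictly better on at least one, so D5 dominates D10.

Yes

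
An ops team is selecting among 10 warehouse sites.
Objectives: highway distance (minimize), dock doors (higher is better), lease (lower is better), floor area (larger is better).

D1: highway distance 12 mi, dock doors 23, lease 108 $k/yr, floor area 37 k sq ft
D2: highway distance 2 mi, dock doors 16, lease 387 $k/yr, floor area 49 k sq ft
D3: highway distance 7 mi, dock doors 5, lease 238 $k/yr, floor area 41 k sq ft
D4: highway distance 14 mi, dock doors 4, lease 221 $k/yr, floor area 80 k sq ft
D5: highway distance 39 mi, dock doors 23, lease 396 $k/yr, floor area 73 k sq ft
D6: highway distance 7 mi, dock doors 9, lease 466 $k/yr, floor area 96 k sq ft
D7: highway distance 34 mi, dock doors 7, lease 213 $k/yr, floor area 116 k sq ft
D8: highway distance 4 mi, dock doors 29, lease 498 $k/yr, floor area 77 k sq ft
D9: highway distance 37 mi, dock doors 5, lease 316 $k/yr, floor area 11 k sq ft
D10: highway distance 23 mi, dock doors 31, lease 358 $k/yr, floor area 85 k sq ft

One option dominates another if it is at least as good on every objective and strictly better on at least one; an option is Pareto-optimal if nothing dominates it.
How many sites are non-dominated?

8

D1: not dominated (best lease).
D2: not dominated (best highway distance).
D3: not dominated.
D4: not dominated.
D5: dominated by D10 (highway distance 23≤39, dock doors 31≥23, lease 358≤396, floor area 85≥73).
D6: not dominated.
D7: not dominated (best floor area).
D8: not dominated.
D9: dominated by D1 (highway distance 12≤37, dock doors 23≥5, lease 108≤316, floor area 37≥11).
D10: not dominated (best dock doors).
Pareto-optimal: D1, D2, D3, D4, D6, D7, D8, D10 → 8.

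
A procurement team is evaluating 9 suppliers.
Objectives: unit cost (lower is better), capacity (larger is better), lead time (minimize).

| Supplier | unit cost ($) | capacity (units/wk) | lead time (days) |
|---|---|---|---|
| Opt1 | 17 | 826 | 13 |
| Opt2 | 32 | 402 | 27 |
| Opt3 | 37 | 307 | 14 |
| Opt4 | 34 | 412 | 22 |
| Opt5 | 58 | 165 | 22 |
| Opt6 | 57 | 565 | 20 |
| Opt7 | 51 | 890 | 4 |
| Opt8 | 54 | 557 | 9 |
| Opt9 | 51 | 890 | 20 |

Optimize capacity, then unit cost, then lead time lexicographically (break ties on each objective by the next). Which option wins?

Opt7

First maximize capacity: best is 890, kept {Opt7, Opt9}.
Then minimize unit cost: best is 51, kept {Opt7, Opt9}.
Then minimize lead time: best is 4, kept {Opt7}.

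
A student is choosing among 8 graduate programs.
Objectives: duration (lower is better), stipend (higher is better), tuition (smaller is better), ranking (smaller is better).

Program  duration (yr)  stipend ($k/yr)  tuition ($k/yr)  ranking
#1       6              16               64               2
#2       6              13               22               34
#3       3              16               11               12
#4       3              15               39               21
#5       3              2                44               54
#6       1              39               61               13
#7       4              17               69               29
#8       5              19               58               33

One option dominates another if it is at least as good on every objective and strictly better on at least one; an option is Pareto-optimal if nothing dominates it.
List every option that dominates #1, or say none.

#2: worse on stipend (13 vs 16).
#3: worse on ranking (12 vs 2).
#4: worse on stipend (15 vs 16).
#5: worse on stipend (2 vs 16).
#6: worse on ranking (13 vs 2).
#7: worse on tuition (69 vs 64).
#8: worse on ranking (33 vs 2).
No option dominates #1.

none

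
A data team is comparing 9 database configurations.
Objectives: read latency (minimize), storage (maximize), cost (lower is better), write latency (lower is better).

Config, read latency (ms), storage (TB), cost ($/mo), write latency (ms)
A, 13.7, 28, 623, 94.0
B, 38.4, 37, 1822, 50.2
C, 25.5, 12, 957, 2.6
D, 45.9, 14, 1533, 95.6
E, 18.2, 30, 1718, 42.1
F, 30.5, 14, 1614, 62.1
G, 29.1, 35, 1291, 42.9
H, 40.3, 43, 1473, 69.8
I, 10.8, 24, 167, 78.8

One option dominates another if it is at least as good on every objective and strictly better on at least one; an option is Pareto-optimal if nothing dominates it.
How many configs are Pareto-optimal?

A: not dominated.
B: not dominated.
C: not dominated (best write latency).
D: dominated by A (read latency 13.7≤45.9, storage 28≥14, cost 623≤1533, write latency 94.0≤95.6).
E: not dominated.
F: dominated by G (read latency 29.1≤30.5, storage 35≥14, cost 1291≤1614, write latency 42.9≤62.1).
G: not dominated.
H: not dominated (best storage).
I: not dominated (best read latency).
Pareto-optimal: A, B, C, E, G, H, I → 7.

7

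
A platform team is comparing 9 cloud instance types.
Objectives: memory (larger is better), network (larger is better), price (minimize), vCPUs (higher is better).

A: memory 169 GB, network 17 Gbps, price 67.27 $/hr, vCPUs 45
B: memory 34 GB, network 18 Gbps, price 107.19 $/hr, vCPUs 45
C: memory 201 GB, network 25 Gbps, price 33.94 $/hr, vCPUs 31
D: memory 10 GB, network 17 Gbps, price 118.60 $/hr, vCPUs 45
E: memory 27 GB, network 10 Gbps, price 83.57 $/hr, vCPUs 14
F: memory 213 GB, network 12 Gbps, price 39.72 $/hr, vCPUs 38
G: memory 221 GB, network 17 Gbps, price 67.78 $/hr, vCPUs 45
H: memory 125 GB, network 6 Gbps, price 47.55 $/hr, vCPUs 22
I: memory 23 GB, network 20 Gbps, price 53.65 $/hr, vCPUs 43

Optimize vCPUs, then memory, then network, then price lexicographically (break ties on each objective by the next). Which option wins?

G

First maximize vCPUs: best is 45, kept {A, B, D, G}.
Then maximize memory: best is 221, kept {G}.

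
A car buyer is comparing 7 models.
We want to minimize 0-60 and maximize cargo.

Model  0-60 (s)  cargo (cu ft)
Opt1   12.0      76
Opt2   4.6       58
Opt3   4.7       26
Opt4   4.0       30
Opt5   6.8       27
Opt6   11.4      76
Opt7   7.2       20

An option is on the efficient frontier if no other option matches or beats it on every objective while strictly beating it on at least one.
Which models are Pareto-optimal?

Opt1: dominated by Opt6 (0-60 11.4≤12.0, cargo 76≥76).
Opt2: not dominated.
Opt3: dominated by Opt2 (0-60 4.6≤4.7, cargo 58≥26).
Opt4: not dominated (best 0-60).
Opt5: dominated by Opt2 (0-60 4.6≤6.8, cargo 58≥27).
Opt6: not dominated.
Opt7: dominated by Opt2 (0-60 4.6≤7.2, cargo 58≥20).

Opt2, Opt4, Opt6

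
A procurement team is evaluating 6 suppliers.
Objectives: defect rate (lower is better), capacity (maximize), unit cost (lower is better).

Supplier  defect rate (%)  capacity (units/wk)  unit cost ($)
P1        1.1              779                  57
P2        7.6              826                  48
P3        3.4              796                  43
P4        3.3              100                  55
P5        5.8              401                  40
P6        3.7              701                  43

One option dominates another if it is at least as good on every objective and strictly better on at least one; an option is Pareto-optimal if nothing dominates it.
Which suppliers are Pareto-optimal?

P1: not dominated (best defect rate).
P2: not dominated (best capacity).
P3: not dominated.
P4: not dominated.
P5: not dominated (best unit cost).
P6: dominated by P3 (defect rate 3.4≤3.7, capacity 796≥701, unit cost 43≤43).

P1, P2, P3, P4, P5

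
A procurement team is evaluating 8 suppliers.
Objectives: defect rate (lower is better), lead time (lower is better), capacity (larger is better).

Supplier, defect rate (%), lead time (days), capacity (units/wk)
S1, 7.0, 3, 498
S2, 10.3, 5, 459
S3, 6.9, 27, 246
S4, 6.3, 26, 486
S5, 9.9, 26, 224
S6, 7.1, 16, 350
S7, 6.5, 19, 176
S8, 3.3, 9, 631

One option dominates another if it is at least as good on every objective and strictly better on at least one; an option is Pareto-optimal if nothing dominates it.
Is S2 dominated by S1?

S1 vs S2: defect rate 7.0≤10.3, lead time 3≤5, capacity 498≥459 — S1 is at least as good on every objective with at least one strict improvement.

Yes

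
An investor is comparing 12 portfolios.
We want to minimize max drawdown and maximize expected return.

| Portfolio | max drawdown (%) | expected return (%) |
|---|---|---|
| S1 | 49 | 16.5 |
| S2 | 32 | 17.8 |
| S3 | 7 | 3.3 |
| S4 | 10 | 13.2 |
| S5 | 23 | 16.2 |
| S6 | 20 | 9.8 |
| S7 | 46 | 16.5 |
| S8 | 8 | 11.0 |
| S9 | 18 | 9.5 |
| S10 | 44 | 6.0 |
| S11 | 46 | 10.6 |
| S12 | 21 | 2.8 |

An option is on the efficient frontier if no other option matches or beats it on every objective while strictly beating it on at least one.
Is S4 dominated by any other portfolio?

No

S1: worse on max drawdown (49 vs 10).
S2: worse on max drawdown (32 vs 10).
S3: worse on expected return (3.3 vs 13.2).
S5: worse on max drawdown (23 vs 10).
S6: worse on max drawdown (20 vs 10).
S7: worse on max drawdown (46 vs 10).
S8: worse on expected return (11.0 vs 13.2).
S9: worse on max drawdown (18 vs 10).
S10: worse on max drawdown (44 vs 10).
S11: worse on max drawdown (46 vs 10).
S12: worse on max drawdown (21 vs 10).
No option is at least as good as S4 on every objective and strictly better on one.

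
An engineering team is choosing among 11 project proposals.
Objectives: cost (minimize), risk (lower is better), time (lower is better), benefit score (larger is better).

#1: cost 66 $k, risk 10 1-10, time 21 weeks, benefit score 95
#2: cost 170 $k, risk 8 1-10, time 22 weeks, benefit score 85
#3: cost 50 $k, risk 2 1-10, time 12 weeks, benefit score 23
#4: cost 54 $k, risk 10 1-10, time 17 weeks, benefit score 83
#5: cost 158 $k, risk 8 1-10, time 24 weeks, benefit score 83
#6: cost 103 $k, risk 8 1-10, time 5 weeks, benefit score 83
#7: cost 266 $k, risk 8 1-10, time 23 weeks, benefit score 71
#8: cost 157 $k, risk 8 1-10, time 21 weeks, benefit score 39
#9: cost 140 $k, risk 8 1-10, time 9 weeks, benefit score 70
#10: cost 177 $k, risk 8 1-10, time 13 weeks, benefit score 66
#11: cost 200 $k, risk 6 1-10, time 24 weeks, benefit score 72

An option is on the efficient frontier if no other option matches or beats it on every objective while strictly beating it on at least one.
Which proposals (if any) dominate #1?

none

#2: worse on cost (170 vs 66).
#3: worse on benefit score (23 vs 95).
#4: worse on benefit score (83 vs 95).
#5: worse on cost (158 vs 66).
#6: worse on cost (103 vs 66).
#7: worse on cost (266 vs 66).
#8: worse on cost (157 vs 66).
#9: worse on cost (140 vs 66).
#10: worse on cost (177 vs 66).
#11: worse on cost (200 vs 66).
No option dominates #1.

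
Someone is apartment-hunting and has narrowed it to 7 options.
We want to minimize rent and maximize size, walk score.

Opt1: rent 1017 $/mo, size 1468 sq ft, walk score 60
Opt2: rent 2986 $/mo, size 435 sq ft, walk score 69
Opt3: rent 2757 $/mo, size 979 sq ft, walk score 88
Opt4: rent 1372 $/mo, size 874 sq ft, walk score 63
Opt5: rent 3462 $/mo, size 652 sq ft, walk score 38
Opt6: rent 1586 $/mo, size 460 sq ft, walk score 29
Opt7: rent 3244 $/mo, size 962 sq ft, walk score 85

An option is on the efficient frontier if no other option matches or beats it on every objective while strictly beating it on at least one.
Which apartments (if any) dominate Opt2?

Opt3: rent 2757≤2986, size 979≥435, walk score 88≥69 — dominates Opt2.
Others (Opt1, Opt4, Opt5, Opt6, Opt7) are each worse than Opt2 on at least one objective.

Opt3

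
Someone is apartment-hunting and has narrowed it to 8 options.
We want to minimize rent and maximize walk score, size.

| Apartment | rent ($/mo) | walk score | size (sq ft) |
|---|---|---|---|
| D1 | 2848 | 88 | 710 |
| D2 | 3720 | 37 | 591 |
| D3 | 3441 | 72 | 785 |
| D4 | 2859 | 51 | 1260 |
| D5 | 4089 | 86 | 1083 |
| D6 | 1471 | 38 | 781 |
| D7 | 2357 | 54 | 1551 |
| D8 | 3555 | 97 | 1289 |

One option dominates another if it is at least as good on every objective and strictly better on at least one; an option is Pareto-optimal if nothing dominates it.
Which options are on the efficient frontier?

D1: not dominated.
D2: dominated by D1 (rent 2848≤3720, walk score 88≥37, size 710≥591).
D3: not dominated.
D4: dominated by D7 (rent 2357≤2859, walk score 54≥51, size 1551≥1260).
D5: dominated by D8 (rent 3555≤4089, walk score 97≥86, size 1289≥1083).
D6: not dominated (best rent).
D7: not dominated (best size).
D8: not dominated (best walk score).

D1, D3, D6, D7, D8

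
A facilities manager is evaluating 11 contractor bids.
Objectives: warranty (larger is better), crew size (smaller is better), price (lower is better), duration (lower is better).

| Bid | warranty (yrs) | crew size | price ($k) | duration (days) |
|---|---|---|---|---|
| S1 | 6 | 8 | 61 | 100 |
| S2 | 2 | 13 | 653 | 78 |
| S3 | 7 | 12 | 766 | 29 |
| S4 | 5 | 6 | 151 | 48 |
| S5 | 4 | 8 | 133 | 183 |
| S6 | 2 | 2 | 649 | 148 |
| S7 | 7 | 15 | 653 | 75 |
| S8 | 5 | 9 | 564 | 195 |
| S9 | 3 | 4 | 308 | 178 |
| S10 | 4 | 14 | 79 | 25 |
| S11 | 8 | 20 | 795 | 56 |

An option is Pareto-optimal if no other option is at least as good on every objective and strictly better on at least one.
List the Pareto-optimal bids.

S1, S3, S4, S6, S7, S9, S10, S11

S1: not dominated (best price).
S2: dominated by S4 (warranty 5≥2, crew size 6≤13, price 151≤653, duration 48≤78).
S3: not dominated.
S4: not dominated.
S5: dominated by S1 (warranty 6≥4, crew size 8≤8, price 61≤133, duration 100≤183).
S6: not dominated (best crew size).
S7: not dominated.
S8: dominated by S1 (warranty 6≥5, crew size 8≤9, price 61≤564, duration 100≤195).
S9: not dominated.
S10: not dominated (best duration).
S11: not dominated (best warranty).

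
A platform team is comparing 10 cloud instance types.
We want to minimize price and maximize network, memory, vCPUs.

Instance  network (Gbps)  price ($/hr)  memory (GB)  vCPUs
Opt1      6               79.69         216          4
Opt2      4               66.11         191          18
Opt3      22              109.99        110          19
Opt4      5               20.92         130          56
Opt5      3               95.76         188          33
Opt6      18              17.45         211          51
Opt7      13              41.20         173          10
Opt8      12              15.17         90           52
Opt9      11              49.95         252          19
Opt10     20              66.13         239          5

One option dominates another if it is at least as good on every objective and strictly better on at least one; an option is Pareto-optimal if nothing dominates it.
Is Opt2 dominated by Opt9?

Yes

Opt9 vs Opt2: network 11≥4, price 49.95≤66.11, memory 252≥191, vCPUs 19≥18 — Opt9 is at least as good on every objective with at least one strict improvement.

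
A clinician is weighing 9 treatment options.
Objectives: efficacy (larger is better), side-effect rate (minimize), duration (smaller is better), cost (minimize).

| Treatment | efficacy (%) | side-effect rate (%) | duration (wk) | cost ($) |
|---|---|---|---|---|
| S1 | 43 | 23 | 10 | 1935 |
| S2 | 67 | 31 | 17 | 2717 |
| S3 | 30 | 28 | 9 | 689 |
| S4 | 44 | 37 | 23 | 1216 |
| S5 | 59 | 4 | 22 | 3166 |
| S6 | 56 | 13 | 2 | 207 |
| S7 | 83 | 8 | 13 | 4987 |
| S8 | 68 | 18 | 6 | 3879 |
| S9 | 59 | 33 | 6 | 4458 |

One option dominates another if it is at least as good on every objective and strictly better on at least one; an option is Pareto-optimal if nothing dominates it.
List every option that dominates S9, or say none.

S8

S8: efficacy 68≥59, side-effect rate 18≤33, duration 6≤6, cost 3879≤4458 — dominates S9.
Others (S1, S2, S3, S4, S5, S6, S7) are each worse than S9 on at least one objective.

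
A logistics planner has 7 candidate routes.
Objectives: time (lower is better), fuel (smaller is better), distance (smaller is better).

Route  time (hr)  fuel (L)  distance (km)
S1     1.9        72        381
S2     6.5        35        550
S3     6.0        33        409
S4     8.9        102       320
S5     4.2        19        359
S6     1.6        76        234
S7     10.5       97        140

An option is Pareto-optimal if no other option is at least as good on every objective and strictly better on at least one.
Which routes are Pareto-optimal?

S1: not dominated.
S2: dominated by S3 (time 6.0≤6.5, fuel 33≤35, distance 409≤550).
S3: dominated by S5 (time 4.2≤6.0, fuel 19≤33, distance 359≤409).
S4: dominated by S6 (time 1.6≤8.9, fuel 76≤102, distance 234≤320).
S5: not dominated (best fuel).
S6: not dominated (best time).
S7: not dominated (best distance).

S1, S5, S6, S7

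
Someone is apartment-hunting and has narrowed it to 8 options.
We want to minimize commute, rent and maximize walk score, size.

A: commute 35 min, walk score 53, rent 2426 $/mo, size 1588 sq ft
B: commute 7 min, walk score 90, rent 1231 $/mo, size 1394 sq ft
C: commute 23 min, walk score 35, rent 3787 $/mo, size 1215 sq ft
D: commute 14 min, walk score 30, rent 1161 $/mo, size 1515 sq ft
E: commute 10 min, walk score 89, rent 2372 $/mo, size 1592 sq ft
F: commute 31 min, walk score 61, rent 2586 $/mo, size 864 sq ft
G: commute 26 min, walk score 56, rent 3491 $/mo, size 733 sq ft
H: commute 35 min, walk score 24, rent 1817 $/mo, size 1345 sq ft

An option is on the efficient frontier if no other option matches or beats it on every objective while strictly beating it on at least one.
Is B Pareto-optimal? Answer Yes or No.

A: worse on commute (35 vs 7).
C: worse on commute (23 vs 7).
D: worse on commute (14 vs 7).
E: worse on commute (10 vs 7).
F: worse on commute (31 vs 7).
G: worse on commute (26 vs 7).
H: worse on commute (35 vs 7).
No option is at least as good as B on every objective and strictly better on one.

Yes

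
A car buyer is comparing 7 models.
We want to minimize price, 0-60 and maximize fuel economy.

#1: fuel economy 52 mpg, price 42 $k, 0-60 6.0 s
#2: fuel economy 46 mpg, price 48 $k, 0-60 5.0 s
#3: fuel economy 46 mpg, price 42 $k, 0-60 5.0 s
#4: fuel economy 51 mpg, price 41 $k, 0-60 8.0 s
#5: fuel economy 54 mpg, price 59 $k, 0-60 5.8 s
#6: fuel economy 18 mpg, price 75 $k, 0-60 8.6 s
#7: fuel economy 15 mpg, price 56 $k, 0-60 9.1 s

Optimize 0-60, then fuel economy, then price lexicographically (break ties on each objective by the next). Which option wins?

First minimize 0-60: best is 5.0, kept {#2, #3}.
Then maximize fuel economy: best is 46, kept {#2, #3}.
Then minimize price: best is 42, kept {#3}.

#3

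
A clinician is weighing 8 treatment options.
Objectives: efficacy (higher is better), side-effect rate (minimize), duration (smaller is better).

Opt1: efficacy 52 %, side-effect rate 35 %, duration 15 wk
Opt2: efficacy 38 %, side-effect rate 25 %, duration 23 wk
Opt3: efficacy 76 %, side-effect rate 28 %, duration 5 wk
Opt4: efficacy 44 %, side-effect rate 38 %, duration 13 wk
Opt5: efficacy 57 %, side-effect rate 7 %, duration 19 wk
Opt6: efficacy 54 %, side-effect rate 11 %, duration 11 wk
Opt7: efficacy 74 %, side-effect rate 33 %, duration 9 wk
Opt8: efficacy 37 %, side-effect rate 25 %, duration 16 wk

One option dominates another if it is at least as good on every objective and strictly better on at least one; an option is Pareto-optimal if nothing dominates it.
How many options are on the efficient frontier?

Opt1: dominated by Opt3 (efficacy 76≥52, side-effect rate 28≤35, duration 5≤15).
Opt2: dominated by Opt5 (efficacy 57≥38, side-effect rate 7≤25, duration 19≤23).
Opt3: not dominated (best efficacy).
Opt4: dominated by Opt3 (efficacy 76≥44, side-effect rate 28≤38, duration 5≤13).
Opt5: not dominated (best side-effect rate).
Opt6: not dominated.
Opt7: dominated by Opt3 (efficacy 76≥74, side-effect rate 28≤33, duration 5≤9).
Opt8: dominated by Opt6 (efficacy 54≥37, side-effect rate 11≤25, duration 11≤16).
Pareto-optimal: Opt3, Opt5, Opt6 → 3.

3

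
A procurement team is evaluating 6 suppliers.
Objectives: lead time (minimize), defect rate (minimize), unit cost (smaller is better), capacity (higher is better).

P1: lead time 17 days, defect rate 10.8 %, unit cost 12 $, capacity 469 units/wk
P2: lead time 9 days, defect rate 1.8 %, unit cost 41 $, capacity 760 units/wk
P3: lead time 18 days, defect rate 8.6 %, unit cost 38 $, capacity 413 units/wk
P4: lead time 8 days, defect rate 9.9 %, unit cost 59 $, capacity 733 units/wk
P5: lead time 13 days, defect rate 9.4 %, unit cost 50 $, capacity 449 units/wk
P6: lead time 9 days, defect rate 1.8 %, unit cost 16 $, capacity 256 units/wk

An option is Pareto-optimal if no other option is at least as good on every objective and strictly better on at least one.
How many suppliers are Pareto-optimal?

P1: not dominated (best unit cost).
P2: not dominated (best capacity).
P3: not dominated.
P4: not dominated (best lead time).
P5: dominated by P2 (lead time 9≤13, defect rate 1.8≤9.4, unit cost 41≤50, capacity 760≥449).
P6: not dominated.
Pareto-optimal: P1, P2, P3, P4, P6 → 5.

5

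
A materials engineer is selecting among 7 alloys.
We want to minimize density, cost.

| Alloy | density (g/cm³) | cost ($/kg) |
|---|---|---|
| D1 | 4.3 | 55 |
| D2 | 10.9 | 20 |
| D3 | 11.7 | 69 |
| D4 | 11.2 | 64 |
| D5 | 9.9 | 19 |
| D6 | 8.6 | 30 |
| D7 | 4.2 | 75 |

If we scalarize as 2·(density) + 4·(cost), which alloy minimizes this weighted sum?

D5

D1: 2·4.3 + 4·55 = 228.6
D2: 2·10.9 + 4·20 = 101.8
D3: 2·11.7 + 4·69 = 299.4
D4: 2·11.2 + 4·64 = 278.4
D5: 2·9.9 + 4·19 = 95.8
D6: 2·8.6 + 4·30 = 137.2
D7: 2·4.2 + 4·75 = 308.4
Lowest: D5 at 95.8.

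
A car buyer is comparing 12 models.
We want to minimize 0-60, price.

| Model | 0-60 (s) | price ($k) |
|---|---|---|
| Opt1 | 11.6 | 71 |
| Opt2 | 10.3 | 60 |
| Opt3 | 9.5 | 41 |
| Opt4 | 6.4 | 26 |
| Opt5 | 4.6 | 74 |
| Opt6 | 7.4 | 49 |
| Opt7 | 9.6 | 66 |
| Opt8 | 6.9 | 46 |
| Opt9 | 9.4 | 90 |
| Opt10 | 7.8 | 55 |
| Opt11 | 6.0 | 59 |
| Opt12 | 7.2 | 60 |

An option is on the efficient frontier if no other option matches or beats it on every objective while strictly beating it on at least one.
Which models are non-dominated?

Opt1: dominated by Opt2 (0-60 10.3≤11.6, price 60≤71).
Opt2: dominated by Opt3 (0-60 9.5≤10.3, price 41≤60).
Opt3: dominated by Opt4 (0-60 6.4≤9.5, price 26≤41).
Opt4: not dominated (best price).
Opt5: not dominated (best 0-60).
Opt6: dominated by Opt4 (0-60 6.4≤7.4, price 26≤49).
Opt7: dominated by Opt3 (0-60 9.5≤9.6, price 41≤66).
Opt8: dominated by Opt4 (0-60 6.4≤6.9, price 26≤46).
Opt9: dominated by Opt4 (0-60 6.4≤9.4, price 26≤90).
Opt10: dominated by Opt4 (0-60 6.4≤7.8, price 26≤55).
Opt11: not dominated.
Opt12: dominated by Opt4 (0-60 6.4≤7.2, price 26≤60).

Opt4, Opt5, Opt11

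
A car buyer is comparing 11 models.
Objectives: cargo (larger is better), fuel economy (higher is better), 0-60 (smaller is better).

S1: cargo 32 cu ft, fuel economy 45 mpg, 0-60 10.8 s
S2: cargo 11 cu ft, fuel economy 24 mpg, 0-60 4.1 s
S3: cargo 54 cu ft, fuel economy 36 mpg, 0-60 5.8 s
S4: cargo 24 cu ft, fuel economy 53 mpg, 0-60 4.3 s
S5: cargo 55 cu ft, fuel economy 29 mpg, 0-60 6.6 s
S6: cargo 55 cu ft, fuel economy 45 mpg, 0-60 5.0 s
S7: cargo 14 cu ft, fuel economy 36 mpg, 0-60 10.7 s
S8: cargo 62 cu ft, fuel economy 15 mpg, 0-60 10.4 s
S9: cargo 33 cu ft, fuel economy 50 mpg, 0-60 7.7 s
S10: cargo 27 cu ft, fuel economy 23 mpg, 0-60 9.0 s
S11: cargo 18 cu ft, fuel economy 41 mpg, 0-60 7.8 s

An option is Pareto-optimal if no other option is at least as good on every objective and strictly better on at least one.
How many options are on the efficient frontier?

5

S1: dominated by S6 (cargo 55≥32, fuel economy 45≥45, 0-60 5.0≤10.8).
S2: not dominated (best 0-60).
S3: dominated by S6 (cargo 55≥54, fuel economy 45≥36, 0-60 5.0≤5.8).
S4: not dominated (best fuel economy).
S5: dominated by S6 (cargo 55≥55, fuel economy 45≥29, 0-60 5.0≤6.6).
S6: not dominated.
S7: dominated by S3 (cargo 54≥14, fuel economy 36≥36, 0-60 5.8≤10.7).
S8: not dominated (best cargo).
S9: not dominated.
S10: dominated by S3 (cargo 54≥27, fuel economy 36≥23, 0-60 5.8≤9.0).
S11: dominated by S4 (cargo 24≥18, fuel economy 53≥41, 0-60 4.3≤7.8).
Pareto-optimal: S2, S4, S6, S8, S9 → 5.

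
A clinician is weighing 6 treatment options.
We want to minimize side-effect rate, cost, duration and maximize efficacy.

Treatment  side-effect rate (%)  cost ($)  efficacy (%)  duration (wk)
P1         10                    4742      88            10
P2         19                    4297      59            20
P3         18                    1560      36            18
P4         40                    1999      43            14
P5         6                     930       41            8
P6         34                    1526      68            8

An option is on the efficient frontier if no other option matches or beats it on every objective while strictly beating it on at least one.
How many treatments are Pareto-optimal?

4

P1: not dominated (best efficacy).
P2: not dominated.
P3: dominated by P5 (side-effect rate 6≤18, cost 930≤1560, efficacy 41≥36, duration 8≤18).
P4: dominated by P6 (side-effect rate 34≤40, cost 1526≤1999, efficacy 68≥43, duration 8≤14).
P5: not dominated (best side-effect rate).
P6: not dominated.
Pareto-optimal: P1, P2, P5, P6 → 4.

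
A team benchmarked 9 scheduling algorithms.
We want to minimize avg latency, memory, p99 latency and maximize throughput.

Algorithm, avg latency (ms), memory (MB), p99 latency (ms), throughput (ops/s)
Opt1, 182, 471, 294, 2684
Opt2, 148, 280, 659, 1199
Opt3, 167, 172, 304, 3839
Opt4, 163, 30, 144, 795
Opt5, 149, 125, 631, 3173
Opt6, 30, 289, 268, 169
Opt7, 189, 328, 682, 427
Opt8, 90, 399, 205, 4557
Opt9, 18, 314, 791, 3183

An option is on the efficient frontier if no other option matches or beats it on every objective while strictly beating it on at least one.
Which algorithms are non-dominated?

Opt1: dominated by Opt8 (avg latency 90≤182, memory 399≤471, p99 latency 205≤294, throughput 4557≥2684).
Opt2: not dominated.
Opt3: not dominated.
Opt4: not dominated (best memory).
Opt5: not dominated.
Opt6: not dominated.
Opt7: dominated by Opt2 (avg latency 148≤189, memory 280≤328, p99 latency 659≤682, throughput 1199≥427).
Opt8: not dominated (best throughput).
Opt9: not dominated (best avg latency).

Opt2, Opt3, Opt4, Opt5, Opt6, Opt8, Opt9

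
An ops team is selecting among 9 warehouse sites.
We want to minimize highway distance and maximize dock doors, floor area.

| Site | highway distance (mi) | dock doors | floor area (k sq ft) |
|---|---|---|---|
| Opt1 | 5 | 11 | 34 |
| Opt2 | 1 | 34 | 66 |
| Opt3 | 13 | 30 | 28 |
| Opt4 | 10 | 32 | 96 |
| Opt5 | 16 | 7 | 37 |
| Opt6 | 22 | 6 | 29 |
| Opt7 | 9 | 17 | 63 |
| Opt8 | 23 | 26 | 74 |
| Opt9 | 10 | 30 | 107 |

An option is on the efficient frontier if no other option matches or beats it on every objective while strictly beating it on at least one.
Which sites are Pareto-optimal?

Opt1: dominated by Opt2 (highway distance 1≤5, dock doors 34≥11, floor area 66≥34).
Opt2: not dominated (best highway distance).
Opt3: dominated by Opt2 (highway distance 1≤13, dock doors 34≥30, floor area 66≥28).
Opt4: not dominated.
Opt5: dominated by Opt2 (highway distance 1≤16, dock doors 34≥7, floor area 66≥37).
Opt6: dominated by Opt1 (highway distance 5≤22, dock doors 11≥6, floor area 34≥29).
Opt7: dominated by Opt2 (highway distance 1≤9, dock doors 34≥17, floor area 66≥63).
Opt8: dominated by Opt4 (highway distance 10≤23, dock doors 32≥26, floor area 96≥74).
Opt9: not dominated (best floor area).

Opt2, Opt4, Opt9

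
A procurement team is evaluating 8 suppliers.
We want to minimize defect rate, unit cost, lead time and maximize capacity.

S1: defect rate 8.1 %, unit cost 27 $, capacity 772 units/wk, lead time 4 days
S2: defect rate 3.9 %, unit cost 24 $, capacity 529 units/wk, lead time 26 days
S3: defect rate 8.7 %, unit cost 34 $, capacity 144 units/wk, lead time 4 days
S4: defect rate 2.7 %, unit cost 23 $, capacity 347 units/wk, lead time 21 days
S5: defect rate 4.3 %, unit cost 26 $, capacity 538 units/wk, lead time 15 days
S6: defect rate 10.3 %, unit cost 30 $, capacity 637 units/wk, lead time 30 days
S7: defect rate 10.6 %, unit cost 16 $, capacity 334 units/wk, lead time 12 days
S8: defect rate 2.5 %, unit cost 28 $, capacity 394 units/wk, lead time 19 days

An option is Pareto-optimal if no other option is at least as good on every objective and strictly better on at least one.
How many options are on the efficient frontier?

6

S1: not dominated (best capacity).
S2: not dominated.
S3: dominated by S1 (defect rate 8.1≤8.7, unit cost 27≤34, capacity 772≥144, lead time 4≤4).
S4: not dominated.
S5: not dominated.
S6: dominated by S1 (defect rate 8.1≤10.3, unit cost 27≤30, capacity 772≥637, lead time 4≤30).
S7: not dominated (best unit cost).
S8: not dominated (best defect rate).
Pareto-optimal: S1, S2, S4, S5, S7, S8 → 6.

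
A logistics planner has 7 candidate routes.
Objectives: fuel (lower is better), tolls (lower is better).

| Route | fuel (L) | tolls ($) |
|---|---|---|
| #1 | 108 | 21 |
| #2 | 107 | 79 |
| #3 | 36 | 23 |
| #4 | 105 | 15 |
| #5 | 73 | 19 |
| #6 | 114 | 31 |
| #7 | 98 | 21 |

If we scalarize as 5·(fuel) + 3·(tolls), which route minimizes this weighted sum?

#3

#1: 5·108 + 3·21 = 603
#2: 5·107 + 3·79 = 772
#3: 5·36 + 3·23 = 249
#4: 5·105 + 3·15 = 570
#5: 5·73 + 3·19 = 422
#6: 5·114 + 3·31 = 663
#7: 5·98 + 3·21 = 553
Lowest: #3 at 249.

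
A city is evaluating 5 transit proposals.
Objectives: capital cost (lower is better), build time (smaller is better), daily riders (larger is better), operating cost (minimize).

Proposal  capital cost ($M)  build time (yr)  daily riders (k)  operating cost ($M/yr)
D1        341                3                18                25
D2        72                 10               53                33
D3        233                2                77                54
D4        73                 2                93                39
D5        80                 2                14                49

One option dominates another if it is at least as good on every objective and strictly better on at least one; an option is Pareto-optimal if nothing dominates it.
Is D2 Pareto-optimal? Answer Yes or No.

Yes

D1: worse on capital cost (341 vs 72).
D3: worse on capital cost (233 vs 72).
D4: worse on capital cost (73 vs 72).
D5: worse on capital cost (80 vs 72).
No option is at least as good as D2 on every objective and strictly better on one.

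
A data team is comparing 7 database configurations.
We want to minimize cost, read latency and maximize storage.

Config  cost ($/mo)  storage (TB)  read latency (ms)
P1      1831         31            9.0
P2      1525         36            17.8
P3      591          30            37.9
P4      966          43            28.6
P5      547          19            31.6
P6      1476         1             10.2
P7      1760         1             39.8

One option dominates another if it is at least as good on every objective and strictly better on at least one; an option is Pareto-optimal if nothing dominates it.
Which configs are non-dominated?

P1: not dominated (best read latency).
P2: not dominated.
P3: not dominated.
P4: not dominated (best storage).
P5: not dominated (best cost).
P6: not dominated.
P7: dominated by P2 (cost 1525≤1760, storage 36≥1, read latency 17.8≤39.8).

P1, P2, P3, P4, P5, P6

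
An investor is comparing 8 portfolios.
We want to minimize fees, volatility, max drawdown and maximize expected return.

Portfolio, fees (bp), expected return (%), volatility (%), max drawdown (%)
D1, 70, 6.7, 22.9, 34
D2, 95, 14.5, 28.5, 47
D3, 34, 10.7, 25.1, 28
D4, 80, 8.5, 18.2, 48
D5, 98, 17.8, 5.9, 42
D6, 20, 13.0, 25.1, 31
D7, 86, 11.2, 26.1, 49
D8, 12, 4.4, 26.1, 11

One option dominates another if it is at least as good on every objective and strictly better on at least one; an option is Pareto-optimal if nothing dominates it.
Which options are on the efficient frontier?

D1, D2, D3, D4, D5, D6, D8

D1: not dominated.
D2: not dominated.
D3: not dominated.
D4: not dominated.
D5: not dominated (best expected return).
D6: not dominated.
D7: dominated by D6 (fees 20≤86, expected return 13.0≥11.2, volatility 25.1≤26.1, max drawdown 31≤49).
D8: not dominated (best fees).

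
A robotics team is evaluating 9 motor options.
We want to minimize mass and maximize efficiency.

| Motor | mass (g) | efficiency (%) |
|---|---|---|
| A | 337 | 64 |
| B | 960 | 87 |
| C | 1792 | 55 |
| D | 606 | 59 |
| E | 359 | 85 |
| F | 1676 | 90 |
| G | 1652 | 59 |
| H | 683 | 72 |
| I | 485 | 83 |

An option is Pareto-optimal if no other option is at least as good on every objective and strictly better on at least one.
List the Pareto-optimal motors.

A: not dominated (best mass).
B: not dominated.
C: dominated by A (mass 337≤1792, efficiency 64≥55).
D: dominated by A (mass 337≤606, efficiency 64≥59).
E: not dominated.
F: not dominated (best efficiency).
G: dominated by A (mass 337≤1652, efficiency 64≥59).
H: dominated by E (mass 359≤683, efficiency 85≥72).
I: dominated by E (mass 359≤485, efficiency 85≥83).

A, B, E, F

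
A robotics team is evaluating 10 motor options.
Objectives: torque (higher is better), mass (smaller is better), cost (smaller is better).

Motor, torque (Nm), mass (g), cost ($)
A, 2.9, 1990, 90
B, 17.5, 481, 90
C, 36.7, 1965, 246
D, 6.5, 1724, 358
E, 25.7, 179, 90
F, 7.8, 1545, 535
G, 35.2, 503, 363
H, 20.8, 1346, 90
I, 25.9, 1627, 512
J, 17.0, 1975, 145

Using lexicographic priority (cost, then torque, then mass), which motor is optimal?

First minimize cost: best is 90, kept {A, B, E, H}.
Then maximize torque: best is 25.7, kept {E}.

E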